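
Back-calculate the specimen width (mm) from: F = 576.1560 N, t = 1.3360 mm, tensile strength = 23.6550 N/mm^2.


Formula: w = F / (TS * t)
Substituting: w = 576.1560 / (23.6550 * 1.3360)
Result: 18.2310 mm


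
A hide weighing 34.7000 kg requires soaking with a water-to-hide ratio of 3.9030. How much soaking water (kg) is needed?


Formula: Water = hide_weight * ratio
Substituting: Water = 34.7000 * 3.9030
Result: 135.4341 kg


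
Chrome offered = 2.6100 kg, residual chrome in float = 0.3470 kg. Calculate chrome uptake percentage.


Formula: Uptake = (offered - residual) / offered * 100
Substituting: Uptake = (2.6100 - 0.3470) / 2.6100 * 100
Result: 86.7050 %


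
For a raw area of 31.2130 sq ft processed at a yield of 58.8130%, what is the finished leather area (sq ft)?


Formula: finished = raw * yield / 100
Substituting: finished = 31.2130 * 58.8130 / 100
Result: 18.3573 sq ft


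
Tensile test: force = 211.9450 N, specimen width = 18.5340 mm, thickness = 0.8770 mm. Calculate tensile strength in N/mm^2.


Formula: TS = force / (width * thickness)
Substituting: TS = 211.9450 / (18.5340 * 0.8770)
Result: 13.0393 N/mm^2


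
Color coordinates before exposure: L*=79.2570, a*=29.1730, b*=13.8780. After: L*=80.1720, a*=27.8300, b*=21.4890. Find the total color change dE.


dL = 0.9150, da = -1.3430, db = 7.6110
dE = sqrt(0.9150^2 + (-1.3430)^2 + 7.6110^2) = 7.7826


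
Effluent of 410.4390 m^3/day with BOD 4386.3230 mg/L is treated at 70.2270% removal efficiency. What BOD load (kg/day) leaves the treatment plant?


Load_in = volume * conc / 1000 = 410.4390 * 4386.3230 / 1000 = 1800.3180 kg/day
Removed = Load_in * eff / 100 = 1800.3180 * 70.2270 / 100 = 1264.3093 kg/day
Load_out = Load_in - Removed = 1800.3180 - 1264.3093 = 536.0087 kg/day


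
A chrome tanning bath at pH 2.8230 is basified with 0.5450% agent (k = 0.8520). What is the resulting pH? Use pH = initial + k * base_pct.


Formula: pH_final = pH_initial + k * base_pct
Substituting: pH_final = 2.8230 + 0.8520 * 0.5450
Result: 3.2873


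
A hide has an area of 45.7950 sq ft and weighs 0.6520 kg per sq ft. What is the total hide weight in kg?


Formula: Weight = area * weight_per_sqft
Substituting: Weight = 45.7950 * 0.6520
Result: 29.8583 kg


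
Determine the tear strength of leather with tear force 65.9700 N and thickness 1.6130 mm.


Formula: Tear strength = force / thickness
Substituting: Tear strength = 65.9700 / 1.6130
Result: 40.8989 N/mm


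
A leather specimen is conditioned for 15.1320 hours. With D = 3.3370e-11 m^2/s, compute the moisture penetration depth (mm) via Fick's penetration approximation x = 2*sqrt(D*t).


t = 15.1320 hr * 3600 = 54475.2000 s
D * t = 3.3370e-11 * 54475.2000 = 1.8178e-06
x = 2 * sqrt(D*t) = 2 * sqrt(1.8178e-06) = 0.00269654 m = 2.6965 mm


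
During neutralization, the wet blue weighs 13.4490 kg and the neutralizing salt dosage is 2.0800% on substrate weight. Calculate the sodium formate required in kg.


Formula: Neutralizer = substrate * pct / 100
Substituting: Neutralizer = 13.4490 * 2.0800 / 100
Result: 0.2797 kg


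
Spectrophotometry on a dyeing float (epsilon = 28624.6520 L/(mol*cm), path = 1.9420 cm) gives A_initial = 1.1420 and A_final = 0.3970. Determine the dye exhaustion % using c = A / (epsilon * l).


c_initial = A_i / (epsilon * l) = 1.1420 / (28624.6520 * 1.9420) = 2.0544e-05 mol/L
c_final = A_f / (epsilon * l) = 0.3970 / (28624.6520 * 1.9420) = 7.1417e-06 mol/L
Exhaustion = (c_initial - c_final) / c_initial * 100 = (2.0544e-05 - 7.1417e-06) / 2.0544e-05 * 100 = 65.2364 %


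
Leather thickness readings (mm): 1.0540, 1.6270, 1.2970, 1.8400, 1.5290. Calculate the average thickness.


Formula: Average = sum / n
Substituting: Average = 7.3470 / 5
Result: 1.4694 mm


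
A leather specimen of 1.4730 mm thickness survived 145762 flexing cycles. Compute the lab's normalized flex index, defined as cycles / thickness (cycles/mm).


Formula: Index = cycles / thickness
Substituting: Index = 145762 / 1.4730
Result: 98955.8724 cycles/mm


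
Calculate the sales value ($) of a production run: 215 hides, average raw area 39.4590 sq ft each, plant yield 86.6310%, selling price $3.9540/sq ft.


Raw_total = N * avg_area = 215 * 39.4590 = 8483.6850 sq ft
Finished = Raw_total * yield / 100 = 8483.6850 * 86.6310 / 100 = 7349.5012 sq ft
Value = Finished * price = 7349.5012 * 3.9540 = 29059.9276 $


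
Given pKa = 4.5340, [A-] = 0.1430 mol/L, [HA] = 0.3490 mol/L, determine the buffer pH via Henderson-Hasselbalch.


ratio = [A-] / [HA] = 0.1430 / 0.3490 = 0.4097
log10(ratio) = -0.3875
pH = pKa + log10(ratio) = 4.5340 - 0.3875 = 4.1465


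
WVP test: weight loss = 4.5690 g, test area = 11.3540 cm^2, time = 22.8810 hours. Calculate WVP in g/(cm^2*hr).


Formula: WVP = loss / (area * time)
Substituting: WVP = 4.5690 / (11.3540 * 22.8810)
Result: 0.0175872 g/(cm^2*hr)


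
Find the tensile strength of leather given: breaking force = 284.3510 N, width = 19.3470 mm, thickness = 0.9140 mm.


Formula: TS = force / (width * thickness)
Substituting: TS = 284.3510 / (19.3470 * 0.9140)
Result: 16.0803 N/mm^2


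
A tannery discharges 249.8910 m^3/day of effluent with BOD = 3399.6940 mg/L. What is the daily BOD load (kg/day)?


Formula: BOD_load = volume * conc / 1000
Substituting: BOD_load = 249.8910 * 3399.6940 / 1000
Result: 849.5529 kg/day


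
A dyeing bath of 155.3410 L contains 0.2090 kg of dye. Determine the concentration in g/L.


Formula: Conc = dye_mass(kg) / volume(L) * 1000
Substituting: Conc = 0.2090 / 155.3410 * 1000
Result: 1.3454 g/L


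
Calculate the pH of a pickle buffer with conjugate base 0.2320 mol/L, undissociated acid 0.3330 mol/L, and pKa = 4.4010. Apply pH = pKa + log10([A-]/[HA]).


ratio = [A-] / [HA] = 0.2320 / 0.3330 = 0.6967
log10(ratio) = -0.1570
pH = pKa + log10(ratio) = 4.4010 - 0.1570 = 4.2440


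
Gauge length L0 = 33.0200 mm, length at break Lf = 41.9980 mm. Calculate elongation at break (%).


Formula: Elongation = (Lf - L0) / L0 * 100
Substituting: Elongation = (41.9980 - 33.0200) / 33.0200 * 100
Result: 27.1896 %


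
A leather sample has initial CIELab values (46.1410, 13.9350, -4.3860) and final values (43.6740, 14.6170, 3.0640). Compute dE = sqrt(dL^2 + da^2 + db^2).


dL = -2.4670, da = 0.6820, db = 7.4500
dE = sqrt((-2.4670)^2 + 0.6820^2 + 7.4500^2) = 7.8774


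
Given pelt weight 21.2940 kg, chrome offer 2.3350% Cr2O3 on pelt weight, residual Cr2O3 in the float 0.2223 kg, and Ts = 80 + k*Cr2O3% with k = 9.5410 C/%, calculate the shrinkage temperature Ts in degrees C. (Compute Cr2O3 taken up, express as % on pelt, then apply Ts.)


Offered = pelt * offer_pct / 100 = 21.2940 * 2.3350 / 100 = 0.4972 kg
Uptake = offered - residual = 0.4972 - 0.2223 = 0.2749 kg
Cr2O3% on pelt = uptake / pelt * 100 = 0.2749 / 21.2940 * 100 = 1.2910 %
Ts = 80 + k * Cr2O3% = 80 + 9.5410 * 1.2910 = 92.3179 C


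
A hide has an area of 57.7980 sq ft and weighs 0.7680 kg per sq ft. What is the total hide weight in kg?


Formula: Weight = area * weight_per_sqft
Substituting: Weight = 57.7980 * 0.7680
Result: 44.3889 kg


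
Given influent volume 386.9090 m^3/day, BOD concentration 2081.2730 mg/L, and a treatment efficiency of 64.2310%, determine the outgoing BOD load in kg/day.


Load_in = volume * conc / 1000 = 386.9090 * 2081.2730 / 1000 = 805.2633 kg/day
Removed = Load_in * eff / 100 = 805.2633 * 64.2310 / 100 = 517.2286 kg/day
Load_out = Load_in - Removed = 805.2633 - 517.2286 = 288.0346 kg/day


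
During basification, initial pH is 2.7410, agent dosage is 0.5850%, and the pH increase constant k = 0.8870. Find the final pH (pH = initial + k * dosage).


Formula: pH_final = pH_initial + k * base_pct
Substituting: pH_final = 2.7410 + 0.8870 * 0.5850
Result: 3.2599


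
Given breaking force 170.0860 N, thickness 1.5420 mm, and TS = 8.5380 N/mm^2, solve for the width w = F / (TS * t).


Formula: w = F / (TS * t)
Substituting: w = 170.0860 / (8.5380 * 1.5420)
Result: 12.9190 mm


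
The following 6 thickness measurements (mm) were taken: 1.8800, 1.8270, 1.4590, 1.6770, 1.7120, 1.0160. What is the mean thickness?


Formula: Average = sum / n
Substituting: Average = 9.5710 / 6
Result: 1.5952 mm


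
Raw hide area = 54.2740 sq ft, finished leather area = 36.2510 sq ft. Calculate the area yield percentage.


Formula: Yield = finished / raw * 100
Substituting: Yield = 36.2510 / 54.2740 * 100
Result: 66.7926 %


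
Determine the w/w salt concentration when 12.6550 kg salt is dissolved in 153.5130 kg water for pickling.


Formula: Conc = salt / (water + salt) * 100
Substituting: Conc = 12.6550 / (153.5130 + 12.6550) * 100
Result: 7.6158 %


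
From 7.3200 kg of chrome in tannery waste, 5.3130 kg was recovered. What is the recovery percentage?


Formula: Recovery = recovered / input * 100
Substituting: Recovery = 5.3130 / 7.3200 * 100
Result: 72.5820 %


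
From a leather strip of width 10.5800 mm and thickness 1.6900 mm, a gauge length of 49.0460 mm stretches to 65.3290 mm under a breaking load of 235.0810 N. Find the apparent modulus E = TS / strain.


TS = F / (w * t) = 235.0810 / (10.5800 * 1.6900) = 13.1476 N/mm^2
strain = (Lf - L0) / L0 = (65.3290 - 49.0460) / 49.0460 = 0.3320
E = TS / strain = 13.1476 / 0.3320 = 39.6017 N/mm^2


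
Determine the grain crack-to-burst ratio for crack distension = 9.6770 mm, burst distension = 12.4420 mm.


Formula: Ratio = crack / burst
Substituting: Ratio = 9.6770 / 12.4420
Result: 0.7778


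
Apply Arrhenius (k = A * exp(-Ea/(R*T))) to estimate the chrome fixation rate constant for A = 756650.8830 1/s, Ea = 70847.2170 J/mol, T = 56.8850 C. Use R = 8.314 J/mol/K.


T_K = T_C + 273.15 = 56.8850 + 273.15 = 330.0350 K
exponent = -Ea / (R * T_K) = -70847.2170 / (8.314 * 330.0350) = -25.8198
k = A * exp(exponent) = 756650.8830 * exp(-25.8198) = 4.6292e-06 1/s


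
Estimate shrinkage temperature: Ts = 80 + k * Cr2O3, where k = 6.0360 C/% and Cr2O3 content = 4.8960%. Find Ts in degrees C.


Formula: Ts = 80 + k * Cr2O3
Substituting: Ts = 80 + 6.0360 * 4.8960
Result: 109.5523 C


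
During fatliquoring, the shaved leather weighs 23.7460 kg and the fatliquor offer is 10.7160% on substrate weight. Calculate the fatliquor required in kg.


Formula: Fat = substrate * pct / 100
Substituting: Fat = 23.7460 * 10.7160 / 100
Result: 2.5446 kg


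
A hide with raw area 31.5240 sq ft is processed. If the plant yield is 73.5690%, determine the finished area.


Formula: finished = raw * yield / 100
Substituting: finished = 31.5240 * 73.5690 / 100
Result: 23.1919 sq ft


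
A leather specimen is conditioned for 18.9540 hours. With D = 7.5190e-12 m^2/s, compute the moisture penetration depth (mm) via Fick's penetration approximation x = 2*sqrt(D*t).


t = 18.9540 hr * 3600 = 68234.4000 s
D * t = 7.5190e-12 * 68234.4000 = 5.1305e-07
x = 2 * sqrt(D*t) = 2 * sqrt(5.1305e-07) = 0.00143256 m = 1.4326 mm


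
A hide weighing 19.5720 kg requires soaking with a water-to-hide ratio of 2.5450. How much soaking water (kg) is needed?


Formula: Water = hide_weight * ratio
Substituting: Water = 19.5720 * 2.5450
Result: 49.8107 kg


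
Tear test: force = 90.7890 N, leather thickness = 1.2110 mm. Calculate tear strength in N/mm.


Formula: Tear strength = force / thickness
Substituting: Tear strength = 90.7890 / 1.2110
Result: 74.9703 N/mm


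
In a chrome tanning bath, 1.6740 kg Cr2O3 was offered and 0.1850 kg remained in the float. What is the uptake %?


Formula: Uptake = (offered - residual) / offered * 100
Substituting: Uptake = (1.6740 - 0.1850) / 1.6740 * 100
Result: 88.9486 %


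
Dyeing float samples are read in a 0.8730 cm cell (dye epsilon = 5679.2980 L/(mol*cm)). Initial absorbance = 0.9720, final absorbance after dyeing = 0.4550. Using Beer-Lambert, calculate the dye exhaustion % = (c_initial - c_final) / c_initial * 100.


c_initial = A_i / (epsilon * l) = 0.9720 / (5679.2980 * 0.8730) = 1.9605e-04 mol/L
c_final = A_f / (epsilon * l) = 0.4550 / (5679.2980 * 0.8730) = 9.1770e-05 mol/L
Exhaustion = (c_initial - c_final) / c_initial * 100 = (1.9605e-04 - 9.1770e-05) / 1.9605e-04 * 100 = 53.1893 %


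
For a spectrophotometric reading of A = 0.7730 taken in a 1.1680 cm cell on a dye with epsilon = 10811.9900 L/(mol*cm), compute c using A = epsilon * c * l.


Formula: c = A / (epsilon * l)
Substituting: c = 0.7730 / (10811.9900 * 1.1680)
Result: 6.1211e-05 mol/L


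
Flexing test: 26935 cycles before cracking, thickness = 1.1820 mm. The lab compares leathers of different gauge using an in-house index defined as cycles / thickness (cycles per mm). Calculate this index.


Formula: Index = cycles / thickness
Substituting: Index = 26935 / 1.1820
Result: 22787.6481 cycles/mm


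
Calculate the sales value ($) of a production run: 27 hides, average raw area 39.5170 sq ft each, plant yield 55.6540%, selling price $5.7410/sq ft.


Raw_total = N * avg_area = 27 * 39.5170 = 1066.9590 sq ft
Finished = Raw_total * yield / 100 = 1066.9590 * 55.6540 / 100 = 593.8054 sq ft
Value = Finished * price = 593.8054 * 5.7410 = 3409.0366 $


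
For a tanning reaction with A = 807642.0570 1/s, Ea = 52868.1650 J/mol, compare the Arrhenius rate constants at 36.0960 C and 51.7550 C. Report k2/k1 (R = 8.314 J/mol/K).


T1 = 36.0960 + 273.15 = 309.2460 K; T2 = 51.7550 + 273.15 = 324.9050 K
k1 = A * exp(-Ea/(R*T1)) = 807642.0570 * exp(-52868.1650/(8.314*309.2460)) = 9.4831e-04 1/s
k2 = A * exp(-Ea/(R*T2)) = 807642.0570 * exp(-52868.1650/(8.314*324.9050)) = 0.00255477 1/s
k2/k1 = 0.00255477 / 9.4831e-04 = 2.6940


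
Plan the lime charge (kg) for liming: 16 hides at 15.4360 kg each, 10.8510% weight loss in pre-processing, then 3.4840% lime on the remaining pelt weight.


Total_raw = N * avg_wt = 16 * 15.4360 = 246.9760 kg
Substrate = Total_raw * (1 - loss/100) = 246.9760 * (1 - 10.8510/100) = 220.1766 kg
Lime = Substrate * pct / 100 = 220.1766 * 3.4840 / 100 = 7.6710 kg


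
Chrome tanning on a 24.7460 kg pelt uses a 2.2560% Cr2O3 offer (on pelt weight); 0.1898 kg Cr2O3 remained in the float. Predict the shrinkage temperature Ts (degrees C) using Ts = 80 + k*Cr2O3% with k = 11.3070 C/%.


Offered = pelt * offer_pct / 100 = 24.7460 * 2.2560 / 100 = 0.5583 kg
Uptake = offered - residual = 0.5583 - 0.1898 = 0.3685 kg
Cr2O3% on pelt = uptake / pelt * 100 = 0.3685 / 24.7460 * 100 = 1.4890 %
Ts = 80 + k * Cr2O3% = 80 + 11.3070 * 1.4890 = 96.8362 C


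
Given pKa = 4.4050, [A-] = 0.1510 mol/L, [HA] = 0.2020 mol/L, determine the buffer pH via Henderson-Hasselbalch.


ratio = [A-] / [HA] = 0.1510 / 0.2020 = 0.7475
log10(ratio) = -0.1264
pH = pKa + log10(ratio) = 4.4050 - 0.1264 = 4.2786


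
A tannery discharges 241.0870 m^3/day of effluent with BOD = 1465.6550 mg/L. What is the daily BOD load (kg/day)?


Formula: BOD_load = volume * conc / 1000
Substituting: BOD_load = 241.0870 * 1465.6550 / 1000
Result: 353.3504 kg/day


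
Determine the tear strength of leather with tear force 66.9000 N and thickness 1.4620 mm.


Formula: Tear strength = force / thickness
Substituting: Tear strength = 66.9000 / 1.4620
Result: 45.7592 N/mm


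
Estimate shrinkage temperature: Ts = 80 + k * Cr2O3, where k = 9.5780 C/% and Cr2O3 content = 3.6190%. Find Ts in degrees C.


Formula: Ts = 80 + k * Cr2O3
Substituting: Ts = 80 + 9.5780 * 3.6190
Result: 114.6628 C


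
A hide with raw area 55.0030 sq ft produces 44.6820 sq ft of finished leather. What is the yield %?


Formula: Yield = finished / raw * 100
Substituting: Yield = 44.6820 / 55.0030 * 100
Result: 81.2356 %


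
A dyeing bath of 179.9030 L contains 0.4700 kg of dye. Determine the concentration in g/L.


Formula: Conc = dye_mass(kg) / volume(L) * 1000
Substituting: Conc = 0.4700 / 179.9030 * 1000
Result: 2.6125 g/L


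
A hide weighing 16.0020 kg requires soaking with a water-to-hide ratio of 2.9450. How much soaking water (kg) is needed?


Formula: Water = hide_weight * ratio
Substituting: Water = 16.0020 * 2.9450
Result: 47.1259 kg


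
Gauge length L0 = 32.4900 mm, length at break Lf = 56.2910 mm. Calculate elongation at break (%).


Formula: Elongation = (Lf - L0) / L0 * 100
Substituting: Elongation = (56.2910 - 32.4900) / 32.4900 * 100
Result: 73.2564 %


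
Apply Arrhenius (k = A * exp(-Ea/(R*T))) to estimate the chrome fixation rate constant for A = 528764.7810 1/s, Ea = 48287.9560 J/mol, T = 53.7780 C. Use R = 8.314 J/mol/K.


T_K = T_C + 273.15 = 53.7780 + 273.15 = 326.9280 K
exponent = -Ea / (R * T_K) = -48287.9560 / (8.314 * 326.9280) = -17.7655
k = A * exp(exponent) = 528764.7810 * exp(-17.7655) = 0.0101816 1/s


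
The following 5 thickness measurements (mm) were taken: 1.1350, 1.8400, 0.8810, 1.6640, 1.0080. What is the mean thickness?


Formula: Average = sum / n
Substituting: Average = 6.5280 / 5
Result: 1.3056 mm


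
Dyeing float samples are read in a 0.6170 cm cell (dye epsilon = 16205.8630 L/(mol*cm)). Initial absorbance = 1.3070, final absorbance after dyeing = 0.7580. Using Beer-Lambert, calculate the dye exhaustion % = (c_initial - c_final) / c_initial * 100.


c_initial = A_i / (epsilon * l) = 1.3070 / (16205.8630 * 0.6170) = 1.3071e-04 mol/L
c_final = A_f / (epsilon * l) = 0.7580 / (16205.8630 * 0.6170) = 7.5807e-05 mol/L
Exhaustion = (c_initial - c_final) / c_initial * 100 = (1.3071e-04 - 7.5807e-05) / 1.3071e-04 * 100 = 42.0046 %


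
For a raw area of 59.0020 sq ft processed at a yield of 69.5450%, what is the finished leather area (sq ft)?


Formula: finished = raw * yield / 100
Substituting: finished = 59.0020 * 69.5450 / 100
Result: 41.0329 sq ft


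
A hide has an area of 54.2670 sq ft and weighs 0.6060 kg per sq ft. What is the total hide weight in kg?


Formula: Weight = area * weight_per_sqft
Substituting: Weight = 54.2670 * 0.6060
Result: 32.8858 kg


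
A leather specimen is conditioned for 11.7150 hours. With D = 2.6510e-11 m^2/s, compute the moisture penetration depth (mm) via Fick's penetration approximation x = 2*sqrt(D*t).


t = 11.7150 hr * 3600 = 42174.0000 s
D * t = 2.6510e-11 * 42174.0000 = 1.1180e-06
x = 2 * sqrt(D*t) = 2 * sqrt(1.1180e-06) = 0.00211474 m = 2.1147 mm


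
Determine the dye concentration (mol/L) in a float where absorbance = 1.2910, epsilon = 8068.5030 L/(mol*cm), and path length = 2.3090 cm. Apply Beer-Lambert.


Formula: c = A / (epsilon * l)
Substituting: c = 1.2910 / (8068.5030 * 2.3090)
Result: 6.9296e-05 mol/L


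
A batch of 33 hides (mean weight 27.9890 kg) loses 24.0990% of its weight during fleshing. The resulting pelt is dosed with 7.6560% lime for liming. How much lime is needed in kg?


Total_raw = N * avg_wt = 33 * 27.9890 = 923.6370 kg
Substrate = Total_raw * (1 - loss/100) = 923.6370 * (1 - 24.0990/100) = 701.0497 kg
Lime = Substrate * pct / 100 = 701.0497 * 7.6560 / 100 = 53.6724 kg


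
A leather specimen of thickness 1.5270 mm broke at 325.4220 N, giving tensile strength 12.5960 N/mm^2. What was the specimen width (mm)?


Formula: w = F / (TS * t)
Substituting: w = 325.4220 / (12.5960 * 1.5270)
Result: 16.9190 mm


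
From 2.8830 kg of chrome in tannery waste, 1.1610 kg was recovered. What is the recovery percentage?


Formula: Recovery = recovered / input * 100
Substituting: Recovery = 1.1610 / 2.8830 * 100
Result: 40.2706 %


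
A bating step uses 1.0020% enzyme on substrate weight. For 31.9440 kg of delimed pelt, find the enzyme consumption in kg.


Formula: Enzyme = substrate * pct / 100
Substituting: Enzyme = 31.9440 * 1.0020 / 100
Result: 0.3201 kg


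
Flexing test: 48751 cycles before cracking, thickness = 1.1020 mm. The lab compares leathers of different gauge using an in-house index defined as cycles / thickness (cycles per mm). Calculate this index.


Formula: Index = cycles / thickness
Substituting: Index = 48751 / 1.1020
Result: 44238.6570 cycles/mm


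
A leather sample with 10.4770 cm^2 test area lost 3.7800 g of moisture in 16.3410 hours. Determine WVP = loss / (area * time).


Formula: WVP = loss / (area * time)
Substituting: WVP = 3.7800 / (10.4770 * 16.3410)
Result: 0.0220788 g/(cm^2*hr)


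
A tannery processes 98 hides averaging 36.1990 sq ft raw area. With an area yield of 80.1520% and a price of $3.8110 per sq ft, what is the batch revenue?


Raw_total = N * avg_area = 98 * 36.1990 = 3547.5020 sq ft
Finished = Raw_total * yield / 100 = 3547.5020 * 80.1520 / 100 = 2843.3938 sq ft
Value = Finished * price = 2843.3938 * 3.8110 = 10836.1738 $


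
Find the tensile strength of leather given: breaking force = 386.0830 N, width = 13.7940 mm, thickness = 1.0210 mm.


Formula: TS = force / (width * thickness)
Substituting: TS = 386.0830 / (13.7940 * 1.0210)
Result: 27.4135 N/mm^2


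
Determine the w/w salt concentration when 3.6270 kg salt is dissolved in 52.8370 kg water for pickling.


Formula: Conc = salt / (water + salt) * 100
Substituting: Conc = 3.6270 / (52.8370 + 3.6270) * 100
Result: 6.4236 %


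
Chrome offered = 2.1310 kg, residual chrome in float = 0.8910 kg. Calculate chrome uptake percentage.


Formula: Uptake = (offered - residual) / offered * 100
Substituting: Uptake = (2.1310 - 0.8910) / 2.1310 * 100
Result: 58.1886 %


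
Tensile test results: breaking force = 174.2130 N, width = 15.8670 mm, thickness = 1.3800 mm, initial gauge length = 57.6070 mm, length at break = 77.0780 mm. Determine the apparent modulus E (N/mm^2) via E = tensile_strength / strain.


TS = F / (w * t) = 174.2130 / (15.8670 * 1.3800) = 7.9562 N/mm^2
strain = (Lf - L0) / L0 = (77.0780 - 57.6070) / 57.6070 = 0.3380
E = TS / strain = 7.9562 / 0.3380 = 23.5393 N/mm^2


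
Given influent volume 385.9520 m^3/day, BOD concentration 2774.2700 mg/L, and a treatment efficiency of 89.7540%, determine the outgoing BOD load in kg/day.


Load_in = volume * conc / 1000 = 385.9520 * 2774.2700 / 1000 = 1070.7351 kg/day
Removed = Load_in * eff / 100 = 1070.7351 * 89.7540 / 100 = 961.0275 kg/day
Load_out = Load_in - Removed = 1070.7351 - 961.0275 = 109.7075 kg/day


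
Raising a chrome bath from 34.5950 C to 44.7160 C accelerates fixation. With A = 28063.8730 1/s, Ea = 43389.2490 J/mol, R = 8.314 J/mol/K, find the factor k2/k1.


T1 = 34.5950 + 273.15 = 307.7450 K; T2 = 44.7160 + 273.15 = 317.8660 K
k1 = A * exp(-Ea/(R*T1)) = 28063.8730 * exp(-43389.2490/(8.314*307.7450)) = 0.00121136 1/s
k2 = A * exp(-Ea/(R*T2)) = 28063.8730 * exp(-43389.2490/(8.314*317.8660)) = 0.00207861 1/s
k2/k1 = 0.00207861 / 0.00121136 = 1.7159


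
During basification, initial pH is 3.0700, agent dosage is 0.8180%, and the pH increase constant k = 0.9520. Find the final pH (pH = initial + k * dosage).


Formula: pH_final = pH_initial + k * base_pct
Substituting: pH_final = 3.0700 + 0.9520 * 0.8180
Result: 3.8487


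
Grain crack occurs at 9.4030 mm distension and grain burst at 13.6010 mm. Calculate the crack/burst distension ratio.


Formula: Ratio = crack / burst
Substituting: Ratio = 9.4030 / 13.6010
Result: 0.6913


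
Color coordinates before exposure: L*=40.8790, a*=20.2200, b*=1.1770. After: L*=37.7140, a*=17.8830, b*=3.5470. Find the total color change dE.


dL = -3.1650, da = -2.3370, db = 2.3700
dE = sqrt((-3.1650)^2 + (-2.3370)^2 + 2.3700^2) = 4.5930


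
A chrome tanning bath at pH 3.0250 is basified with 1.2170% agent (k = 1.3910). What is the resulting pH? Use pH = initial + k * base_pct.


Formula: pH_final = pH_initial + k * base_pct
Substituting: pH_final = 3.0250 + 1.3910 * 1.2170
Result: 4.7178


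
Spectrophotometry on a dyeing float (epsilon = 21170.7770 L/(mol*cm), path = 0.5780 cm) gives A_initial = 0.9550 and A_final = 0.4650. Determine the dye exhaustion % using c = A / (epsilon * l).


c_initial = A_i / (epsilon * l) = 0.9550 / (21170.7770 * 0.5780) = 7.8044e-05 mol/L
c_final = A_f / (epsilon * l) = 0.4650 / (21170.7770 * 0.5780) = 3.8000e-05 mol/L
Exhaustion = (c_initial - c_final) / c_initial * 100 = (7.8044e-05 - 3.8000e-05) / 7.8044e-05 * 100 = 51.3089 %


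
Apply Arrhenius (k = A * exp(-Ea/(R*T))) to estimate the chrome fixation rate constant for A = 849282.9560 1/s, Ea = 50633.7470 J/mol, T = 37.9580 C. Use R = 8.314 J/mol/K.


T_K = T_C + 273.15 = 37.9580 + 273.15 = 311.1080 K
exponent = -Ea / (R * T_K) = -50633.7470 / (8.314 * 311.1080) = -19.5758
k = A * exp(exponent) = 849282.9560 * exp(-19.5758) = 0.00267549 1/s


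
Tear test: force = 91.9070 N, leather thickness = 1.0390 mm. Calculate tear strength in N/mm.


Formula: Tear strength = force / thickness
Substituting: Tear strength = 91.9070 / 1.0390
Result: 88.4572 N/mm


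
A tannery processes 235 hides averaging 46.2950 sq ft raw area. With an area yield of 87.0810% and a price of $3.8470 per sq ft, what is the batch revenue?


Raw_total = N * avg_area = 235 * 46.2950 = 10879.3250 sq ft
Finished = Raw_total * yield / 100 = 10879.3250 * 87.0810 / 100 = 9473.8250 sq ft
Value = Finished * price = 9473.8250 * 3.8470 = 36445.8048 $


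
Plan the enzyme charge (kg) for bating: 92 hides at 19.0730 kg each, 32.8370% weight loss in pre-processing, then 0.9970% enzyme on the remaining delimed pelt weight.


Total_raw = N * avg_wt = 92 * 19.0730 = 1754.7160 kg
Substrate = Total_raw * (1 - loss/100) = 1754.7160 * (1 - 32.8370/100) = 1178.5199 kg
Enzyme = Substrate * pct / 100 = 1178.5199 * 0.9970 / 100 = 11.7498 kg


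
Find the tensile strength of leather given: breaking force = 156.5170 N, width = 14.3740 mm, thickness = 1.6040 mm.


Formula: TS = force / (width * thickness)
Substituting: TS = 156.5170 / (14.3740 * 1.6040)
Result: 6.7886 N/mm^2


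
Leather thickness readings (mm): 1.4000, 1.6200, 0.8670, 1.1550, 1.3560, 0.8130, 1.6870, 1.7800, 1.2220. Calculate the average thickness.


Formula: Average = sum / n
Substituting: Average = 11.9000 / 9
Result: 1.3222 mm


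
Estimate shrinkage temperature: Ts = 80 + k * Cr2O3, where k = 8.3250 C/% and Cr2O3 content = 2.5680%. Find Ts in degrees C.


Formula: Ts = 80 + k * Cr2O3
Substituting: Ts = 80 + 8.3250 * 2.5680
Result: 101.3786 C


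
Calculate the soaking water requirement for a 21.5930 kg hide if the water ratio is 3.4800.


Formula: Water = hide_weight * ratio
Substituting: Water = 21.5930 * 3.4800
Result: 75.1436 kg


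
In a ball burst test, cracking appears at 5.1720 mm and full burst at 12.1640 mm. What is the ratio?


Formula: Ratio = crack / burst
Substituting: Ratio = 5.1720 / 12.1640
Result: 0.4252


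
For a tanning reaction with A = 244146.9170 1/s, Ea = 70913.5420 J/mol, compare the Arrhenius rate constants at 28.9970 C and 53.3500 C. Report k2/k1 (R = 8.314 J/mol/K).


T1 = 28.9970 + 273.15 = 302.1470 K; T2 = 53.3500 + 273.15 = 326.5000 K
k1 = A * exp(-Ea/(R*T1)) = 244146.9170 * exp(-70913.5420/(8.314*302.1470)) = 1.3421e-07 1/s
k2 = A * exp(-Ea/(R*T2)) = 244146.9170 * exp(-70913.5420/(8.314*326.5000)) = 1.1021e-06 1/s
k2/k1 = 1.1021e-06 / 1.3421e-07 = 8.2118


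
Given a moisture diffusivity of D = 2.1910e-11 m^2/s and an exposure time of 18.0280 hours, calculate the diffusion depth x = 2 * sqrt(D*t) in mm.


t = 18.0280 hr * 3600 = 64900.8000 s
D * t = 2.1910e-11 * 64900.8000 = 1.4220e-06
x = 2 * sqrt(D*t) = 2 * sqrt(1.4220e-06) = 0.00238493 m = 2.3849 mm


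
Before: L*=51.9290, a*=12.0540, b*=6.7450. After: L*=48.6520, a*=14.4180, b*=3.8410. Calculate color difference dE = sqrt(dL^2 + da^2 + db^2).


dL = -3.2770, da = 2.3640, db = -2.9040
dE = sqrt((-3.2770)^2 + 2.3640^2 + (-2.9040)^2) = 4.9760


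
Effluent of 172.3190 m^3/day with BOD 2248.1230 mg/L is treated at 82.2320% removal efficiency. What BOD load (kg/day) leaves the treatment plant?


Load_in = volume * conc / 1000 = 172.3190 * 2248.1230 / 1000 = 387.3943 kg/day
Removed = Load_in * eff / 100 = 387.3943 * 82.2320 / 100 = 318.5621 kg/day
Load_out = Load_in - Removed = 387.3943 - 318.5621 = 68.8322 kg/day


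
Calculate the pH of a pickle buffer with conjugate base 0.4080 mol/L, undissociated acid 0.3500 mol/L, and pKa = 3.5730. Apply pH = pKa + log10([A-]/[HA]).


ratio = [A-] / [HA] = 0.4080 / 0.3500 = 1.1657
log10(ratio) = 0.0665921
pH = pKa + log10(ratio) = 3.5730 + 0.0665921 = 3.6396


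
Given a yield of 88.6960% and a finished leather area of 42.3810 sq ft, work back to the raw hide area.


Formula: raw = finished * 100 / yield
Substituting: raw = 42.3810 * 100 / 88.6960
Result: 47.7823 sq ft


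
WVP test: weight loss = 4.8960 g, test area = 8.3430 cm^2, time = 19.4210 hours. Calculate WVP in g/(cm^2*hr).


Formula: WVP = loss / (area * time)
Substituting: WVP = 4.8960 / (8.3430 * 19.4210)
Result: 0.0302167 g/(cm^2*hr)


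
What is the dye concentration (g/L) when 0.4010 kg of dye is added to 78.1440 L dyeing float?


Formula: Conc = dye_mass(kg) / volume(L) * 1000
Substituting: Conc = 0.4010 / 78.1440 * 1000
Result: 5.1316 g/L


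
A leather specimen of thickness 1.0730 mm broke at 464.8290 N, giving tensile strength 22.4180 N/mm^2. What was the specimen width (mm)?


Formula: w = F / (TS * t)
Substituting: w = 464.8290 / (22.4180 * 1.0730)
Result: 19.3240 mm


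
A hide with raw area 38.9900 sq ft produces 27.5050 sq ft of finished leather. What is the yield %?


Formula: Yield = finished / raw * 100
Substituting: Yield = 27.5050 / 38.9900 * 100
Result: 70.5437 %


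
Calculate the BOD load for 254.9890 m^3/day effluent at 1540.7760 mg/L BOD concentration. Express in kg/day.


Formula: BOD_load = volume * conc / 1000
Substituting: BOD_load = 254.9890 * 1540.7760 / 1000
Result: 392.8809 kg/day


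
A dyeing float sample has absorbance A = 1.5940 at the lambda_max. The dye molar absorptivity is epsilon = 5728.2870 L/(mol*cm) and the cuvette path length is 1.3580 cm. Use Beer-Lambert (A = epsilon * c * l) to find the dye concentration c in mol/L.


Formula: c = A / (epsilon * l)
Substituting: c = 1.5940 / (5728.2870 * 1.3580)
Result: 2.0491e-04 mol/L


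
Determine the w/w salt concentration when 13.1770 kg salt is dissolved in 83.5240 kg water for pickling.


Formula: Conc = salt / (water + salt) * 100
Substituting: Conc = 13.1770 / (83.5240 + 13.1770) * 100
Result: 13.6265 %


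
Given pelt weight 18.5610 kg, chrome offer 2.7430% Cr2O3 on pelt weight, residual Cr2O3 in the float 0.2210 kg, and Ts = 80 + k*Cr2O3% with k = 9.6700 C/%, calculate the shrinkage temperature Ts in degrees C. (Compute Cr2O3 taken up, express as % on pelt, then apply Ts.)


Offered = pelt * offer_pct / 100 = 18.5610 * 2.7430 / 100 = 0.5091 kg
Uptake = offered - residual = 0.5091 - 0.2210 = 0.2881 kg
Cr2O3% on pelt = uptake / pelt * 100 = 0.2881 / 18.5610 * 100 = 1.5523 %
Ts = 80 + k * Cr2O3% = 80 + 9.6700 * 1.5523 = 95.0110 C


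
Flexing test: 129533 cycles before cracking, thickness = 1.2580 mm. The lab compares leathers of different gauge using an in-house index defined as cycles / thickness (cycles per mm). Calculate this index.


Formula: Index = cycles / thickness
Substituting: Index = 129533 / 1.2580
Result: 102967.4086 cycles/mm


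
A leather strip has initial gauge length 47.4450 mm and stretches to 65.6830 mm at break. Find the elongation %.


Formula: Elongation = (Lf - L0) / L0 * 100
Substituting: Elongation = (65.6830 - 47.4450) / 47.4450 * 100
Result: 38.4403 %


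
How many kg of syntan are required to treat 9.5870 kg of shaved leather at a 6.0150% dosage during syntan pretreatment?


Formula: Syntan = substrate * pct / 100
Substituting: Syntan = 9.5870 * 6.0150 / 100
Result: 0.5767 kg


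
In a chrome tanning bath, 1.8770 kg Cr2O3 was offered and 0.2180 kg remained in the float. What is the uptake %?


Formula: Uptake = (offered - residual) / offered * 100
Substituting: Uptake = (1.8770 - 0.2180) / 1.8770 * 100
Result: 88.3857 %


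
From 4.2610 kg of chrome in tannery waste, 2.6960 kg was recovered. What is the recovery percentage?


Formula: Recovery = recovered / input * 100
Substituting: Recovery = 2.6960 / 4.2610 * 100
Result: 63.2715 %


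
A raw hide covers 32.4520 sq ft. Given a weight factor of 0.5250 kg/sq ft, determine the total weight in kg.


Formula: Weight = area * weight_per_sqft
Substituting: Weight = 32.4520 * 0.5250
Result: 17.0373 kg


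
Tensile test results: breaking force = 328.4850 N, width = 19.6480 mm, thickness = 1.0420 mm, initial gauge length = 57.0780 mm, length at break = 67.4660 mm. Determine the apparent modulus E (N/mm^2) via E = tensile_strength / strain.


TS = F / (w * t) = 328.4850 / (19.6480 * 1.0420) = 16.0446 N/mm^2
strain = (Lf - L0) / L0 = (67.4660 - 57.0780) / 57.0780 = 0.1820
E = TS / strain = 16.0446 / 0.1820 = 88.1589 N/mm^2


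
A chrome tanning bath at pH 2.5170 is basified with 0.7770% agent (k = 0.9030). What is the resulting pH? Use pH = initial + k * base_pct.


Formula: pH_final = pH_initial + k * base_pct
Substituting: pH_final = 2.5170 + 0.9030 * 0.7770
Result: 3.2186


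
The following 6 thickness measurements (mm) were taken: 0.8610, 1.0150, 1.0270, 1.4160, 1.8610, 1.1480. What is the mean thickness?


Formula: Average = sum / n
Substituting: Average = 7.3280 / 6
Result: 1.2213 mm


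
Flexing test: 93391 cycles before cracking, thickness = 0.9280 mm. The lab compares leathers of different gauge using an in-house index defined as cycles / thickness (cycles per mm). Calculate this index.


Formula: Index = cycles / thickness
Substituting: Index = 93391 / 0.9280
Result: 100636.8534 cycles/mm


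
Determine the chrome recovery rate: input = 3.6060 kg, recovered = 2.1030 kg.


Formula: Recovery = recovered / input * 100
Substituting: Recovery = 2.1030 / 3.6060 * 100
Result: 58.3195 %


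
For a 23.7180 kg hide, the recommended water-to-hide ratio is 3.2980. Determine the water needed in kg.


Formula: Water = hide_weight * ratio
Substituting: Water = 23.7180 * 3.2980
Result: 78.2220 kg


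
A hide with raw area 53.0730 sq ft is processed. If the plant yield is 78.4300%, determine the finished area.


Formula: finished = raw * yield / 100
Substituting: finished = 53.0730 * 78.4300 / 100
Result: 41.6252 sq ft


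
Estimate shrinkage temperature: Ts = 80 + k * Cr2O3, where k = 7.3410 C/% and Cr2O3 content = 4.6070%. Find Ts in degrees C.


Formula: Ts = 80 + k * Cr2O3
Substituting: Ts = 80 + 7.3410 * 4.6070
Result: 113.8200 C


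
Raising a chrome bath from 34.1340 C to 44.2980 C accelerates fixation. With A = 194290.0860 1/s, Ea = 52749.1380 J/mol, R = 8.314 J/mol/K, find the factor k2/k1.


T1 = 34.1340 + 273.15 = 307.2840 K; T2 = 44.2980 + 273.15 = 317.4480 K
k1 = A * exp(-Ea/(R*T1)) = 194290.0860 * exp(-52749.1380/(8.314*307.2840)) = 2.0960e-04 1/s
k2 = A * exp(-Ea/(R*T2)) = 194290.0860 * exp(-52749.1380/(8.314*317.4480)) = 4.0598e-04 1/s
k2/k1 = 4.0598e-04 / 2.0960e-04 = 1.9369


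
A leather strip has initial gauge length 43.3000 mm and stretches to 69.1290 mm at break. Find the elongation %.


Formula: Elongation = (Lf - L0) / L0 * 100
Substituting: Elongation = (69.1290 - 43.3000) / 43.3000 * 100
Result: 59.6513 %


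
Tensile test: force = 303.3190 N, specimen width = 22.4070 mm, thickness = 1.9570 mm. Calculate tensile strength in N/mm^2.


Formula: TS = force / (width * thickness)
Substituting: TS = 303.3190 / (22.4070 * 1.9570)
Result: 6.9171 N/mm^2


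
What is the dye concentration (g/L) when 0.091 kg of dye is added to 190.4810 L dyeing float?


Formula: Conc = dye_mass(kg) / volume(L) * 1000
Substituting: Conc = 0.091 / 190.4810 * 1000
Result: 0.4777 g/L


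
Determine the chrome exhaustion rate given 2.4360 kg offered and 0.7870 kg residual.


Formula: Uptake = (offered - residual) / offered * 100
Substituting: Uptake = (2.4360 - 0.7870) / 2.4360 * 100
Result: 67.6929 %


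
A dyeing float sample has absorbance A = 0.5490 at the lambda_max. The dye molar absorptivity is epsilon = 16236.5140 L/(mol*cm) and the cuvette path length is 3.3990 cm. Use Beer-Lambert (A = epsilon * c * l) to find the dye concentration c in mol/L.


Formula: c = A / (epsilon * l)
Substituting: c = 0.5490 / (16236.5140 * 3.3990)
Result: 9.9478e-06 mol/L


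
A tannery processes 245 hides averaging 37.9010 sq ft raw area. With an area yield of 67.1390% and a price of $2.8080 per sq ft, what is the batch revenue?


Raw_total = N * avg_area = 245 * 37.9010 = 9285.7450 sq ft
Finished = Raw_total * yield / 100 = 9285.7450 * 67.1390 / 100 = 6234.3563 sq ft
Value = Finished * price = 6234.3563 * 2.8080 = 17506.0726 $


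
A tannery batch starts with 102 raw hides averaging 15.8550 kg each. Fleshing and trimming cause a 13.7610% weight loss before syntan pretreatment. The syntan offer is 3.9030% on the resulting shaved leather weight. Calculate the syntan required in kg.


Total_raw = N * avg_wt = 102 * 15.8550 = 1617.2100 kg
Substrate = Total_raw * (1 - loss/100) = 1617.2100 * (1 - 13.7610/100) = 1394.6657 kg
Syntan = Substrate * pct / 100 = 1394.6657 * 3.9030 / 100 = 54.4338 kg


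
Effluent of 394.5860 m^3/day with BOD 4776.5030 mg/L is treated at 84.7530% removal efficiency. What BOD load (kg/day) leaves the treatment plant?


Load_in = volume * conc / 1000 = 394.5860 * 4776.5030 / 1000 = 1884.7412 kg/day
Removed = Load_in * eff / 100 = 1884.7412 * 84.7530 / 100 = 1597.3747 kg/day
Load_out = Load_in - Removed = 1884.7412 - 1597.3747 = 287.3665 kg/day


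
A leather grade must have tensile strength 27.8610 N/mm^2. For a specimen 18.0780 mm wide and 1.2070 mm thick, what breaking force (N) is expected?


Formula: F = TS * w * t
Substituting: F = 27.8610 * 18.0780 * 1.2070
Result: 607.9311 N


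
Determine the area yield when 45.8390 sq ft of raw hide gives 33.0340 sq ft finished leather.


Formula: Yield = finished / raw * 100
Substituting: Yield = 33.0340 / 45.8390 * 100
Result: 72.0653 %


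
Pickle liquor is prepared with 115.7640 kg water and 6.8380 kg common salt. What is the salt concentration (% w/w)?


Formula: Conc = salt / (water + salt) * 100
Substituting: Conc = 6.8380 / (115.7640 + 6.8380) * 100
Result: 5.5774 %


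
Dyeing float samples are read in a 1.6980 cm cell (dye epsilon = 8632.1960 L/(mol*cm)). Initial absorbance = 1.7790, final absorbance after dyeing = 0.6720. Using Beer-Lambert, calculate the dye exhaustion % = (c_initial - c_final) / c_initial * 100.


c_initial = A_i / (epsilon * l) = 1.7790 / (8632.1960 * 1.6980) = 1.2137e-04 mol/L
c_final = A_f / (epsilon * l) = 0.6720 / (8632.1960 * 1.6980) = 4.5847e-05 mol/L
Exhaustion = (c_initial - c_final) / c_initial * 100 = (1.2137e-04 - 4.5847e-05) / 1.2137e-04 * 100 = 62.2260 %


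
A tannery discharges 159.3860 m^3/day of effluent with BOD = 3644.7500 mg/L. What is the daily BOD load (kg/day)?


Formula: BOD_load = volume * conc / 1000
Substituting: BOD_load = 159.3860 * 3644.7500 / 1000
Result: 580.9221 kg/day


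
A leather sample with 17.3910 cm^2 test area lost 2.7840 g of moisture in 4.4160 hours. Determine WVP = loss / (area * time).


Formula: WVP = loss / (area * time)
Substituting: WVP = 2.7840 / (17.3910 * 4.4160)
Result: 0.0362506 g/(cm^2*hr)


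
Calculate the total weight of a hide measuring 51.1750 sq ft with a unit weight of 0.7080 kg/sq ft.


Formula: Weight = area * weight_per_sqft
Substituting: Weight = 51.1750 * 0.7080
Result: 36.2319 kg


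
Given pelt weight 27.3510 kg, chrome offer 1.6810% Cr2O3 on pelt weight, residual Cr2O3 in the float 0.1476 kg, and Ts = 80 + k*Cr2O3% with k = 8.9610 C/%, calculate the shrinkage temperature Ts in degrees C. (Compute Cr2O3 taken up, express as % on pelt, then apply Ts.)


Offered = pelt * offer_pct / 100 = 27.3510 * 1.6810 / 100 = 0.4598 kg
Uptake = offered - residual = 0.4598 - 0.1476 = 0.3122 kg
Cr2O3% on pelt = uptake / pelt * 100 = 0.3122 / 27.3510 * 100 = 1.1413 %
Ts = 80 + k * Cr2O3% = 80 + 8.9610 * 1.1413 = 90.2276 C
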